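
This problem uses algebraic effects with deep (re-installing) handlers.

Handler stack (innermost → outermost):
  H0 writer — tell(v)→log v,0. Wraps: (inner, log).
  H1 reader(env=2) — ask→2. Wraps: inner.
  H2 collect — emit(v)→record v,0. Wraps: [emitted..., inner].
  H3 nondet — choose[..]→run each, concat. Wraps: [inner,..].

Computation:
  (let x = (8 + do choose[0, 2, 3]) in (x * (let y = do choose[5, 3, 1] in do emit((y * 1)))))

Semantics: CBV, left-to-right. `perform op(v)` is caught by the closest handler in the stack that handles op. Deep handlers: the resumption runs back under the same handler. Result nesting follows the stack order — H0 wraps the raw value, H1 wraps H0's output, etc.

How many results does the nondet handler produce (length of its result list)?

Working:
choose[0, 2, 3] @ H3
  branch[0] choose=0:
    choose[5, 3, 1] @ H3
      branch[0] choose=5:
        emit(5) @ H2 ⇒ out+=5
        H0 returns (0, ())
        H1 returns (0, ())
        H2 returns [5, (0, ())]
        H3 returns [[5, (0, ())]]
      branch[1] choose=3:
        emit(3) @ H2 ⇒ out+=3
        H0 returns (0, ())
        H1 returns (0, ())
        H2 returns [3, (0, ())]
        H3 returns [[3, (0, ())]]
      branch[2] choose=1:
        emit(1) @ H2 ⇒ out+=1
        H0 returns (0, ())
        H1 returns (0, ())
        H2 returns [1, (0, ())]
        H3 returns [[1, (0, ())]]
  branch[1] choose=2:
    choose[5, 3, 1] @ H3
      branch[0] choose=5:
        emit(5) @ H2 ⇒ out+=5
        H0 returns (0, ())
        H1 returns (0, ())
        H2 returns [5, (0, ())]
        H3 returns [[5, (0, ())]]
      branch[1] choose=3:
        emit(3) @ H2 ⇒ out+=3
        H0 returns (0, ())
        H1 returns (0, ())
        H2 returns [3, (0, ())]
        H3 returns [[3, (0, ())]]
      branch[2] choose=1:
        emit(1) @ H2 ⇒ out+=1
        H0 returns (0, ())
        H1 returns (0, ())
        H2 returns [1, (0, ())]
        H3 returns [[1, (0, ())]]
  branch[2] choose=3:
    choose[5, 3, 1] @ H3
      branch[0] choose=5:
        emit(5) @ H2 ⇒ out+=5
        H0 returns (0, ())
        H1 returns (0, ())
        H2 returns [5, (0, ())]
        H3 returns [[5, (0, ())]]
      branch[1] choose=3:
        emit(3) @ H2 ⇒ out+=3
        H0 returns (0, ())
        H1 returns (0, ())
        H2 returns [3, (0, ())]
        H3 returns [[3, (0, ())]]
      branch[2] choose=1:
        emit(1) @ H2 ⇒ out+=1
        H0 returns (0, ())
        H1 returns (0, ())
        H2 returns [1, (0, ())]
        H3 returns [[1, (0, ())]]
= [[5, (0, ())], [3, (0, ())], [1, (0, ())], [5, (0, ())], [3, (0, ())], [1, (0, ())], [5, (0, ())], [3, (0, ())], [1, (0, ())]]

Answer: 9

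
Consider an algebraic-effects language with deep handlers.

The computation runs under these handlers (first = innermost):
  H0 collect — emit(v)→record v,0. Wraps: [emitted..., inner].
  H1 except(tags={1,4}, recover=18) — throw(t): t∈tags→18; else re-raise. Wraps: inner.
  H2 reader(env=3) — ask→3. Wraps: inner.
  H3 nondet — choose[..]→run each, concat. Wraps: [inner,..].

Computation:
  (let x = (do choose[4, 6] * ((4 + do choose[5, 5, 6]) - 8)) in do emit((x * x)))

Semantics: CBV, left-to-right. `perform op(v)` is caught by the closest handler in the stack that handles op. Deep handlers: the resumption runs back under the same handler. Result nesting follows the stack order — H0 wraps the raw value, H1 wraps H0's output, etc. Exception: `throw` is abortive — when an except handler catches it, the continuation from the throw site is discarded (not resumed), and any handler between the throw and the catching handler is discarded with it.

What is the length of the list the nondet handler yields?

Answer: 6

Evaluation trace:
choose[4, 6] @ H3
  branch[0] choose=4:
    choose[5, 5, 6] @ H3
      branch[0] choose=5:
        emit(16) @ H0 ⇒ out+=16
        H0 returns [16, 0]
        H1 returns [16, 0]
        H2 returns [16, 0]
        H3 returns [[16, 0]]
      branch[1] choose=5:
        emit(16) @ H0 ⇒ out+=16
        H0 returns [16, 0]
        H1 returns [16, 0]
        H2 returns [16, 0]
        H3 returns [[16, 0]]
      branch[2] choose=6:
        emit(64) @ H0 ⇒ out+=64
        H0 returns [64, 0]
        H1 returns [64, 0]
        H2 returns [64, 0]
        H3 returns [[64, 0]]
  branch[1] choose=6:
    choose[5, 5, 6] @ H3
      branch[0] choose=5:
        emit(36) @ H0 ⇒ out+=36
        H0 returns [36, 0]
        H1 returns [36, 0]
        H2 returns [36, 0]
        H3 returns [[36, 0]]
      branch[1] choose=5:
        emit(36) @ H0 ⇒ out+=36
        H0 returns [36, 0]
        H1 returns [36, 0]
        H2 returns [36, 0]
        H3 returns [[36, 0]]
      branch[2] choose=6:
        emit(144) @ H0 ⇒ out+=144
        H0 returns [144, 0]
        H1 returns [144, 0]
        H2 returns [144, 0]
        H3 returns [[144, 0]]
= [[16, 0], [16, 0], [64, 0], [36, 0], [36, 0], [144, 0]]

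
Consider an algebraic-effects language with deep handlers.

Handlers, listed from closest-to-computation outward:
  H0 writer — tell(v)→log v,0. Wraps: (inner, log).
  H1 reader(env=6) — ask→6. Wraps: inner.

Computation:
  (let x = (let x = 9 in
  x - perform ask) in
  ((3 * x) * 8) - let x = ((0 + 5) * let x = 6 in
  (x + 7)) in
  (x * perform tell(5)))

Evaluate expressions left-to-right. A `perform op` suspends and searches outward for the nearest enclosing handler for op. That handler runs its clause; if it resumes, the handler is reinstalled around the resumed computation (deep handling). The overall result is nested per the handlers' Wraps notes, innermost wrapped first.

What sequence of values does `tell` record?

Answer: (5)

Evaluation trace:
ask @ H1 ⇒ 6
tell(5) @ H0 ⇒ log+=5
H0 returns (72, (5))
H1 returns (72, (5))
= (72, (5))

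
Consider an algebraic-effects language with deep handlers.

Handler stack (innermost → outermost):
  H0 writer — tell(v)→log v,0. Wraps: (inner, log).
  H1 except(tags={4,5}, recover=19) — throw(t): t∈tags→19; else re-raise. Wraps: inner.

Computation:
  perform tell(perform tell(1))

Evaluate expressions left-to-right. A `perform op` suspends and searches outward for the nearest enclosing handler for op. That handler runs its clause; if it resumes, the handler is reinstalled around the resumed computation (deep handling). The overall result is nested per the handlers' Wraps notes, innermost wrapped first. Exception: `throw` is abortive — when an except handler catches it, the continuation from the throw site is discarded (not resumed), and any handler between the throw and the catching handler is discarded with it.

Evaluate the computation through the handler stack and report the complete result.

Working:
tell(1) @ H0 ⇒ log+=1
tell(0) @ H0 ⇒ log+=0
H0 returns (0, (1, 0))
H1 returns (0, (1, 0))
= (0, (1, 0))

Answer: (0, (1, 0))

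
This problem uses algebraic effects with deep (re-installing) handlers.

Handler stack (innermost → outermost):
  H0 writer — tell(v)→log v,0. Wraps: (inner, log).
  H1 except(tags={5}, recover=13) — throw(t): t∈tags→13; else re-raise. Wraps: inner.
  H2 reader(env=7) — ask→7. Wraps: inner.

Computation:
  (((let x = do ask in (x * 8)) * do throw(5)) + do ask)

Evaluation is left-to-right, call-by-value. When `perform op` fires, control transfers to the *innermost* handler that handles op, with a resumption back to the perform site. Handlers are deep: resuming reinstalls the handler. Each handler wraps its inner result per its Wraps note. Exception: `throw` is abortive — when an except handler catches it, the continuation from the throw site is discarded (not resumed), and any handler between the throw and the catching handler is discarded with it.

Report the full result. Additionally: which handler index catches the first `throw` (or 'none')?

Answer: 13 ; first throw caught by: H1

Working:
ask @ H2 ⇒ 7
throw(5) @ H1 caught ⇒ 13
H2 returns 13
= 13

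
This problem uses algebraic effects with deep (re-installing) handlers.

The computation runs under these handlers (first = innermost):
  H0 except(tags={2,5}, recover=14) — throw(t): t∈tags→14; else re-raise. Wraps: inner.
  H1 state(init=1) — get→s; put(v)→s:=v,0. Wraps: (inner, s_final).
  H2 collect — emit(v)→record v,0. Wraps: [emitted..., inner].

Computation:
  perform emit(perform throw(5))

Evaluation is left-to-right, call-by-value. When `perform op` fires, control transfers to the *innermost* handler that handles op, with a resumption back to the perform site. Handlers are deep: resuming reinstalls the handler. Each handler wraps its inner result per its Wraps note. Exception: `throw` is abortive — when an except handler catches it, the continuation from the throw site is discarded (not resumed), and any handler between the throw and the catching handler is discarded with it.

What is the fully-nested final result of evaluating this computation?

Answer: [(14, 1)]

Evaluation trace:
throw(5) @ H0 caught ⇒ 14
H1 returns (14, 1)
H2 returns [(14, 1)]
= [(14, 1)]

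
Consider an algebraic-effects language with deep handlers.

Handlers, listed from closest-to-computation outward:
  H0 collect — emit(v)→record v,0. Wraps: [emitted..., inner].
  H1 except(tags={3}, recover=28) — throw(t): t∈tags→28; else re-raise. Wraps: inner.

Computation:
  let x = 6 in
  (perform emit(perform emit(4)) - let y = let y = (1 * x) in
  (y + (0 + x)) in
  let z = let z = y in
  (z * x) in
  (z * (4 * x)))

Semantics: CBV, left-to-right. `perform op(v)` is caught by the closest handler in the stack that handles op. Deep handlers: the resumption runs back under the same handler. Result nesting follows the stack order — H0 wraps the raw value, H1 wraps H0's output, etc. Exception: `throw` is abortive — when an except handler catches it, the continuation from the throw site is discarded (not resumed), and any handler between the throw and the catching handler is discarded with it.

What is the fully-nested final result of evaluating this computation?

Answer: [4, 0, -1728]

Working:
emit(4) @ H0 ⇒ out+=4
emit(0) @ H0 ⇒ out+=0
H0 returns [4, 0, -1728]
H1 returns [4, 0, -1728]
= [4, 0, -1728]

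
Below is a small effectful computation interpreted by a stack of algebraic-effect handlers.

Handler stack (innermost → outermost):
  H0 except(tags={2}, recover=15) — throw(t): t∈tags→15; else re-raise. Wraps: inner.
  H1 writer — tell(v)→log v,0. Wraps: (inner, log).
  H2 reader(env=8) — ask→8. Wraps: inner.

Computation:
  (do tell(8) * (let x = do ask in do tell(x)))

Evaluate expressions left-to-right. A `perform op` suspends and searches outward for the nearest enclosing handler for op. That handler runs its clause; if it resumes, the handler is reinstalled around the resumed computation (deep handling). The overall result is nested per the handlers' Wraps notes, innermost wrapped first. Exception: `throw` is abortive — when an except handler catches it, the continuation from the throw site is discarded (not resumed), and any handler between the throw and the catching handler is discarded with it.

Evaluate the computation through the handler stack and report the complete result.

Evaluation trace:
tell(8) @ H1 ⇒ log+=8
ask @ H2 ⇒ 8
tell(8) @ H1 ⇒ log+=8
H0 returns 0
H1 returns (0, (8, 8))
H2 returns (0, (8, 8))
= (0, (8, 8))

Answer: (0, (8, 8))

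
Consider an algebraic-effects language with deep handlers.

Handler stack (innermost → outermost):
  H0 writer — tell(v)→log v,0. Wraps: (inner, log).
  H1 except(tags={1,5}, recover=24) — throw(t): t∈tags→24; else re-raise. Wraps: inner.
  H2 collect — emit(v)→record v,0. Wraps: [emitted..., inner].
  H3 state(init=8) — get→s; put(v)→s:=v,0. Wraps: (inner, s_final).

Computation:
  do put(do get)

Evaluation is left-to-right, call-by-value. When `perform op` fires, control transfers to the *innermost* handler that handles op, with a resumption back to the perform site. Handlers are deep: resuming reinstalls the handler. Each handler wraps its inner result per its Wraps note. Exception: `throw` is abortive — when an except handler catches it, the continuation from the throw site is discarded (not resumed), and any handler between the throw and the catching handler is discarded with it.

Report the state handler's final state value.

Answer: 8

Evaluation trace:
get @ H3 ⇒ 8
put(8) @ H3 ⇒ s:=8
H0 returns (0, ())
H1 returns (0, ())
H2 returns [(0, ())]
H3 returns ([(0, ())], 8)
= ([(0, ())], 8)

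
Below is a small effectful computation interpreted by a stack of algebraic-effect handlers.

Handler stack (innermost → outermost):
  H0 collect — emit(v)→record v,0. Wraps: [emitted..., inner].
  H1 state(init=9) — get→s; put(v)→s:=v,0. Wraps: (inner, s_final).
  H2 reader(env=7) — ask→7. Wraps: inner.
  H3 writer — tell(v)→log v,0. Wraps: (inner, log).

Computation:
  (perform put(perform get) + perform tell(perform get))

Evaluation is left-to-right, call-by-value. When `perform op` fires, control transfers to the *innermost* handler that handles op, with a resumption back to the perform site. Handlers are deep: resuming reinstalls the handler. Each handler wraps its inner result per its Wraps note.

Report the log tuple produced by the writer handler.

Answer: (9)

Evaluation trace:
get @ H1 ⇒ 9
put(9) @ H1 ⇒ s:=9
get @ H1 ⇒ 9
tell(9) @ H3 ⇒ log+=9
H0 returns [0]
H1 returns ([0], 9)
H2 returns ([0], 9)
H3 returns (([0], 9), (9))
= (([0], 9), (9))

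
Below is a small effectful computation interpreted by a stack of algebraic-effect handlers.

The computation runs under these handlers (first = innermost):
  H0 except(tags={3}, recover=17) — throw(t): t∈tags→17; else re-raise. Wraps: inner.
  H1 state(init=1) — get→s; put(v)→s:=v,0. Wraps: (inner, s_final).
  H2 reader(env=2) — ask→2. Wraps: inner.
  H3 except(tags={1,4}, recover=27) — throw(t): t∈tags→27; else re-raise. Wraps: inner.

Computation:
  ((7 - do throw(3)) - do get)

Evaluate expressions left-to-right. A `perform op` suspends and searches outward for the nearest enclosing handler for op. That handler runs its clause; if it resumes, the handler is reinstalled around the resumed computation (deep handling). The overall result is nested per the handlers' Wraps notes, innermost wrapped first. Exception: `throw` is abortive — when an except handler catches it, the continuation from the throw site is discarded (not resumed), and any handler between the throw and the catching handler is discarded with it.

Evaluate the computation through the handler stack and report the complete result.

Answer: (17, 1)

Step-by-step:
throw(3) @ H0 caught ⇒ 17
H1 returns (17, 1)
H2 returns (17, 1)
H3 returns (17, 1)
= (17, 1)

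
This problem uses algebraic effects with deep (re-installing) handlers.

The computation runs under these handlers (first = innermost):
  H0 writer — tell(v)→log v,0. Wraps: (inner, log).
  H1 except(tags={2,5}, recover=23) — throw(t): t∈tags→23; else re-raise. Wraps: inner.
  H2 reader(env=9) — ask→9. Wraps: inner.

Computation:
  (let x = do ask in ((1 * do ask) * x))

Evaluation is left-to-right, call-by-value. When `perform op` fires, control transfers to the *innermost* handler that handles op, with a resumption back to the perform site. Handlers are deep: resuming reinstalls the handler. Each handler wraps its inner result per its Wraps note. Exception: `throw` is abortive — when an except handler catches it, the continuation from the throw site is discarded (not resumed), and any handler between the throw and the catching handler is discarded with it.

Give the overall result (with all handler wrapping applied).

Answer: (81, ())

Evaluation trace:
ask @ H2 ⇒ 9
ask @ H2 ⇒ 9
H0 returns (81, ())
H1 returns (81, ())
H2 returns (81, ())
= (81, ())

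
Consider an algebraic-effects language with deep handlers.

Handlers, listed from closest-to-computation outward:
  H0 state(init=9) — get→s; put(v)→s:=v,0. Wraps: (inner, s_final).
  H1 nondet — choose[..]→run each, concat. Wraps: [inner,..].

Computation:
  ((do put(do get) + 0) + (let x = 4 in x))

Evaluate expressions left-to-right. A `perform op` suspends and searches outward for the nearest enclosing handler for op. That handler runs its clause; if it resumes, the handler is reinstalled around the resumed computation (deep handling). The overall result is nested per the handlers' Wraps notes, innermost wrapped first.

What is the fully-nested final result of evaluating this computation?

Evaluation trace:
get @ H0 ⇒ 9
put(9) @ H0 ⇒ s:=9
H0 returns (4, 9)
H1 returns [(4, 9)]
= [(4, 9)]

Answer: [(4, 9)]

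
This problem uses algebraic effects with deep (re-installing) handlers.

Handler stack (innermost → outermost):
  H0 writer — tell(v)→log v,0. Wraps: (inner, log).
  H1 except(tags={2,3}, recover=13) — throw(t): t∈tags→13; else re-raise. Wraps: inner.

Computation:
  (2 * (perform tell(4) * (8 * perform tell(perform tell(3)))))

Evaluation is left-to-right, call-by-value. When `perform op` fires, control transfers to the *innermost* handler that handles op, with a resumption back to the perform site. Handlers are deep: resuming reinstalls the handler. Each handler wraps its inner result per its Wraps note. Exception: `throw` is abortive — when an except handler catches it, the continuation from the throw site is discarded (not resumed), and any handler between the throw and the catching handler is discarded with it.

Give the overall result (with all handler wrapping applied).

Answer: (0, (4, 3, 0))

Step-by-step:
tell(4) @ H0 ⇒ log+=4
tell(3) @ H0 ⇒ log+=3
tell(0) @ H0 ⇒ log+=0
H0 returns (0, (4, 3, 0))
H1 returns (0, (4, 3, 0))
= (0, (4, 3, 0))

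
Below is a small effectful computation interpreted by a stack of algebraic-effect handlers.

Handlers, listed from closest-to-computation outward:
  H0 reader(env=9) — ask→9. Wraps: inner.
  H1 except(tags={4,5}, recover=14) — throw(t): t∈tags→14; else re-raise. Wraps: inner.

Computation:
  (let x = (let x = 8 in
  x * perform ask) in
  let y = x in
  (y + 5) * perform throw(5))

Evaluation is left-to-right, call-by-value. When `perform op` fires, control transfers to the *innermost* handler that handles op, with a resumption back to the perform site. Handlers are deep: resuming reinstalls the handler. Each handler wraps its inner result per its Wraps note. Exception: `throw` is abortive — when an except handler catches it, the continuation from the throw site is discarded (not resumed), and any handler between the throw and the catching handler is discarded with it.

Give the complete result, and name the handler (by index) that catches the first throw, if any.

Answer: 14 ; first throw caught by: H1

Evaluation trace:
ask @ H0 ⇒ 9
throw(5) @ H1 caught ⇒ 14
= 14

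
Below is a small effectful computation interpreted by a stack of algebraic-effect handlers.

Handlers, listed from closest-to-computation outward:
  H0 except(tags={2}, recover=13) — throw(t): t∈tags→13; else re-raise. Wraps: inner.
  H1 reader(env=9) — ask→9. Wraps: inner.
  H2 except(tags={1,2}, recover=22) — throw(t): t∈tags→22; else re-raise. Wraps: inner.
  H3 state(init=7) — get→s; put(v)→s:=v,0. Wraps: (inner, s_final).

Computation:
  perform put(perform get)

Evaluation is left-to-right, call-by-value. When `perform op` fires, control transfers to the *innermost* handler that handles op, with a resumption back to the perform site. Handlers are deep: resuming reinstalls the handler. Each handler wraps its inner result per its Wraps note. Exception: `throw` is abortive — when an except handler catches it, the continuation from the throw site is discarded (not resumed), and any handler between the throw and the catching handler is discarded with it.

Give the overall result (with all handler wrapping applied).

Answer: (0, 7)

Working:
get @ H3 ⇒ 7
put(7) @ H3 ⇒ s:=7
H0 returns 0
H1 returns 0
H2 returns 0
H3 returns (0, 7)
= (0, 7)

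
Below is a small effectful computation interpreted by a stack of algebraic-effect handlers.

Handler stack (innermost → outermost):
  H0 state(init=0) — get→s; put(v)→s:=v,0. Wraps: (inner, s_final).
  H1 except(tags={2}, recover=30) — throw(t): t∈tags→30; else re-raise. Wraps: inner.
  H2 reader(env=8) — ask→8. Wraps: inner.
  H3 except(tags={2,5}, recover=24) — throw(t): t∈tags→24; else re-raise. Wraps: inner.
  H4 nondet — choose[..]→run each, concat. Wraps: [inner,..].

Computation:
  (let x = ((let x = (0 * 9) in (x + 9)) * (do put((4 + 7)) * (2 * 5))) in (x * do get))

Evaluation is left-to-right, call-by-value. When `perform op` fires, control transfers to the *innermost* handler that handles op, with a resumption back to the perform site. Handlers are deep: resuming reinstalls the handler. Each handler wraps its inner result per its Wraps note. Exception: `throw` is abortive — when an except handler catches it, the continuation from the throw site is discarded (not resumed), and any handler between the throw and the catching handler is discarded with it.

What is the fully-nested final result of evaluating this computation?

Answer: [(0, 11)]

Working:
put(11) @ H0 ⇒ s:=11
get @ H0 ⇒ 11
H0 returns (0, 11)
H1 returns (0, 11)
H2 returns (0, 11)
H3 returns (0, 11)
H4 returns [(0, 11)]
= [(0, 11)]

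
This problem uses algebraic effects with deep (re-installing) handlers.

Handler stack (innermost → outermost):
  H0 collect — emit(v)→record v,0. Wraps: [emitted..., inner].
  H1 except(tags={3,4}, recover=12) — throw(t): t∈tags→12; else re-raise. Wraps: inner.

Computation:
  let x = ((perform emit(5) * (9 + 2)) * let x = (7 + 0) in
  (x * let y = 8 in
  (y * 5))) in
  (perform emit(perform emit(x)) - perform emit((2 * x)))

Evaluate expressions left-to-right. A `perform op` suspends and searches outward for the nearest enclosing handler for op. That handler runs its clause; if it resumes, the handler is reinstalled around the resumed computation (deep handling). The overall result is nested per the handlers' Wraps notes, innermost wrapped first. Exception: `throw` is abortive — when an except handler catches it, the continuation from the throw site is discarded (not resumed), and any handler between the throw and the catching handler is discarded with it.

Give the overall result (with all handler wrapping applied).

Step-by-step:
emit(5) @ H0 ⇒ out+=5
emit(0) @ H0 ⇒ out+=0
emit(0) @ H0 ⇒ out+=0
emit(0) @ H0 ⇒ out+=0
H0 returns [5, 0, 0, 0, 0]
H1 returns [5, 0, 0, 0, 0]
= [5, 0, 0, 0, 0]

Answer: [5, 0, 0, 0, 0]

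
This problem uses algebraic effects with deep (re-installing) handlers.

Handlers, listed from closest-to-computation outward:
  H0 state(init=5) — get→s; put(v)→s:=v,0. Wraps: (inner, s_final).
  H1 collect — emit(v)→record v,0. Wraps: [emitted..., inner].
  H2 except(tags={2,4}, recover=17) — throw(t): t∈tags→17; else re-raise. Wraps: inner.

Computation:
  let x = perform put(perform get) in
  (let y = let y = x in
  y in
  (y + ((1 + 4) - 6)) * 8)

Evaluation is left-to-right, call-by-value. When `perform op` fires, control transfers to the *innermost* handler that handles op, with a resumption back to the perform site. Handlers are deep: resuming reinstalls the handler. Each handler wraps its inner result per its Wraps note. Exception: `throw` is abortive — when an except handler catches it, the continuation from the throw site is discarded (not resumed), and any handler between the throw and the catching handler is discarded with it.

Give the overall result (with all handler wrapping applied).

Answer: [(-8, 5)]

Working:
get @ H0 ⇒ 5
put(5) @ H0 ⇒ s:=5
H0 returns (-8, 5)
H1 returns [(-8, 5)]
H2 returns [(-8, 5)]
= [(-8, 5)]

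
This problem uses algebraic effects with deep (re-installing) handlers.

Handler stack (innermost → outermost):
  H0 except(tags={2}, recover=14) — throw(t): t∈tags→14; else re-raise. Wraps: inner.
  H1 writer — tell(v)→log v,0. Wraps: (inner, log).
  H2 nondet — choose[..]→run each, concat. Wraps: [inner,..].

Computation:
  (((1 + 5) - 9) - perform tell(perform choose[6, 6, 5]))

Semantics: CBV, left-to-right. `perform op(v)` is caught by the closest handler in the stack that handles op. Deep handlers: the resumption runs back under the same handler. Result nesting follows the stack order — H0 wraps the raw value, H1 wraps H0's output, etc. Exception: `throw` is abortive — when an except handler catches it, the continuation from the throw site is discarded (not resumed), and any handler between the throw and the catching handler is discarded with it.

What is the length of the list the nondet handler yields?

Answer: 3

Working:
choose[6, 6, 5] @ H2
  branch[0] choose=6:
    tell(6) @ H1 ⇒ log+=6
    H0 returns -3
    H1 returns (-3, (6))
    H2 returns [(-3, (6))]
  branch[1] choose=6:
    tell(6) @ H1 ⇒ log+=6
    H0 returns -3
    H1 returns (-3, (6))
    H2 returns [(-3, (6))]
  branch[2] choose=5:
    tell(5) @ H1 ⇒ log+=5
    H0 returns -3
    H1 returns (-3, (5))
    H2 returns [(-3, (5))]
= [(-3, (6)), (-3, (6)), (-3, (5))]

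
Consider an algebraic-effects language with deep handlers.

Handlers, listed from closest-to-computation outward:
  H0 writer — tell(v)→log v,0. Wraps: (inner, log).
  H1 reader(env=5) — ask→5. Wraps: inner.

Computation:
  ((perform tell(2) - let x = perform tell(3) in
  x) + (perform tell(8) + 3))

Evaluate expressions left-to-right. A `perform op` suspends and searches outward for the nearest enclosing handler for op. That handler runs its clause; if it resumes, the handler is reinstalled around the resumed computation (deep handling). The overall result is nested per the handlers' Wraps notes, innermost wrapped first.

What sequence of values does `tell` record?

Working:
tell(2) @ H0 ⇒ log+=2
tell(3) @ H0 ⇒ log+=3
tell(8) @ H0 ⇒ log+=8
H0 returns (3, (2, 3, 8))
H1 returns (3, (2, 3, 8))
= (3, (2, 3, 8))

Answer: (2, 3, 8)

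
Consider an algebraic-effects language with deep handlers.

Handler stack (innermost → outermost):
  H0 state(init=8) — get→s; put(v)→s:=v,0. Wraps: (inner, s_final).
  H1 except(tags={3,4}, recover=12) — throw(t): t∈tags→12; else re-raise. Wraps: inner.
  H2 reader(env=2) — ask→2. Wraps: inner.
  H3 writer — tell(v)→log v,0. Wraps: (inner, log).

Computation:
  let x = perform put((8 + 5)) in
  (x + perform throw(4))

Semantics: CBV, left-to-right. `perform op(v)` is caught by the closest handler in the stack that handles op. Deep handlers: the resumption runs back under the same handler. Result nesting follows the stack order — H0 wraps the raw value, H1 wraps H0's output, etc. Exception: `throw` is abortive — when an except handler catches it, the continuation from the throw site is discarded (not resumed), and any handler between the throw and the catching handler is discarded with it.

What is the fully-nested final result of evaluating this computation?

Answer: (12, ())

Evaluation trace:
put(13) @ H0 ⇒ s:=13
throw(4) @ H1 caught ⇒ 12
H2 returns 12
H3 returns (12, ())
= (12, ())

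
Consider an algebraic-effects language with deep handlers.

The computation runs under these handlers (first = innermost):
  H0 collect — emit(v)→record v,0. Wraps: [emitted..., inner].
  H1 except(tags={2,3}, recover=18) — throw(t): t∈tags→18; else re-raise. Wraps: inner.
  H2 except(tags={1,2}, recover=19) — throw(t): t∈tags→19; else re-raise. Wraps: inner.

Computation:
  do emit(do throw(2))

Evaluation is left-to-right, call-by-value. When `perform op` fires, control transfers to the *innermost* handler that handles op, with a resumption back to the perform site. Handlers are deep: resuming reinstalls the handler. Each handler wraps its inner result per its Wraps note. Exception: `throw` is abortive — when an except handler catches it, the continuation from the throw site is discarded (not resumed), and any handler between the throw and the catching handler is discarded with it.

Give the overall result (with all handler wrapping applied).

Evaluation trace:
throw(2) @ H1 caught ⇒ 18
H2 returns 18
= 18

Answer: 18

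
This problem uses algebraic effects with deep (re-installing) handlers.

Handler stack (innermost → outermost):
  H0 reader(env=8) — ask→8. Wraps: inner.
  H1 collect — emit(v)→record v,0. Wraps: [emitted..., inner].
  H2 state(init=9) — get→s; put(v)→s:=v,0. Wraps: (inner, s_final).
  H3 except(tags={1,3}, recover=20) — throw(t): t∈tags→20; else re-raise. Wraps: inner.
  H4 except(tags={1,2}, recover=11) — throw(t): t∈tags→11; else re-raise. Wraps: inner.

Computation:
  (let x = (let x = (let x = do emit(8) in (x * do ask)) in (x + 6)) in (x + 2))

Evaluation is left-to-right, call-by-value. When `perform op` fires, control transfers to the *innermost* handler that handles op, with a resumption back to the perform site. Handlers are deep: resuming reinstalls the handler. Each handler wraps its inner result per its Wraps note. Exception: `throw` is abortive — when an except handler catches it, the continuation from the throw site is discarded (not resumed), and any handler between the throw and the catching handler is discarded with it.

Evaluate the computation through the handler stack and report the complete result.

Evaluation trace:
emit(8) @ H1 ⇒ out+=8
ask @ H0 ⇒ 8
H0 returns 8
H1 returns [8, 8]
H2 returns ([8, 8], 9)
H3 returns ([8, 8], 9)
H4 returns ([8, 8], 9)
= ([8, 8], 9)

Answer: ([8, 8], 9)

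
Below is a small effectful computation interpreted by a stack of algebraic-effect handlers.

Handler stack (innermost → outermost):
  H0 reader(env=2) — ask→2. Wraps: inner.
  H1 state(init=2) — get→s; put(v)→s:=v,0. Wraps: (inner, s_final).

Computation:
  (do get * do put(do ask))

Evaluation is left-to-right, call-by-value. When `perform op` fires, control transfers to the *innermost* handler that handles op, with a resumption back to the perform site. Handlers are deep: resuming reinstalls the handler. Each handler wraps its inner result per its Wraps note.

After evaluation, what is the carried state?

Answer: 2

Evaluation trace:
get @ H1 ⇒ 2
ask @ H0 ⇒ 2
put(2) @ H1 ⇒ s:=2
H0 returns 0
H1 returns (0, 2)
= (0, 2)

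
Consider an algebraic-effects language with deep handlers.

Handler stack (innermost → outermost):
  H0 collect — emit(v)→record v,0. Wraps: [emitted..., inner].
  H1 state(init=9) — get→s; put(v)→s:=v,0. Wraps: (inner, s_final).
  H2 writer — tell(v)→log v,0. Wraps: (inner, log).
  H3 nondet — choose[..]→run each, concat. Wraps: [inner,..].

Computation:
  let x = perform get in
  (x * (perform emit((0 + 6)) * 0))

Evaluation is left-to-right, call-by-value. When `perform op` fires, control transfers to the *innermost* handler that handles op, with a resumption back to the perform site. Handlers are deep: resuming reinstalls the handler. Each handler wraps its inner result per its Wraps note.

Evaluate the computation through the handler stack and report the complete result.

Working:
get @ H1 ⇒ 9
emit(6) @ H0 ⇒ out+=6
H0 returns [6, 0]
H1 returns ([6, 0], 9)
H2 returns (([6, 0], 9), ())
H3 returns [(([6, 0], 9), ())]
= [(([6, 0], 9), ())]

Answer: [(([6, 0], 9), ())]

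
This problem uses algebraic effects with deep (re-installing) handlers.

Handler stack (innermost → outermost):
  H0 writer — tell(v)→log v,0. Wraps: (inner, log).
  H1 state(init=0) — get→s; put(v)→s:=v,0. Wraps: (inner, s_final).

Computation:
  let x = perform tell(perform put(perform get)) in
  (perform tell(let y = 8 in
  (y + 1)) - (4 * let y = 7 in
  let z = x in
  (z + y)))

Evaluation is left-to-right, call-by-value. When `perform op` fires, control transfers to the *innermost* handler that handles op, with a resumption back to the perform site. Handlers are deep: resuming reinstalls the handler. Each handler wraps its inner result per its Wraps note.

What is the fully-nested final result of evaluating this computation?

Answer: ((-28, (0, 9)), 0)

Evaluation trace:
get @ H1 ⇒ 0
put(0) @ H1 ⇒ s:=0
tell(0) @ H0 ⇒ log+=0
tell(9) @ H0 ⇒ log+=9
H0 returns (-28, (0, 9))
H1 returns ((-28, (0, 9)), 0)
= ((-28, (0, 9)), 0)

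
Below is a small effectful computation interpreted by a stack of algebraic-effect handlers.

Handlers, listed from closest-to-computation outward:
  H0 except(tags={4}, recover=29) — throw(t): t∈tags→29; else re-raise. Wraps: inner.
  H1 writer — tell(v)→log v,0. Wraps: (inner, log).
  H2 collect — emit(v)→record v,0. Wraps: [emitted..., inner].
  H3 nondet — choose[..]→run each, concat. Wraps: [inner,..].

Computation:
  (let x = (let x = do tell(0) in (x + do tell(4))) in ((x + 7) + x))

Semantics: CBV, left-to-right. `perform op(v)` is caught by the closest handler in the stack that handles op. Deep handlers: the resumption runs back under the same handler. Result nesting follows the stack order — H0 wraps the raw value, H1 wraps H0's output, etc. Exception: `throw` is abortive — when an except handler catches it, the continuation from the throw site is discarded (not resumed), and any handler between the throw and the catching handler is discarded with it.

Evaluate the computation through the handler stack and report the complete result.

Answer: [[(7, (0, 4))]]

Working:
tell(0) @ H1 ⇒ log+=0
tell(4) @ H1 ⇒ log+=4
H0 returns 7
H1 returns (7, (0, 4))
H2 returns [(7, (0, 4))]
H3 returns [[(7, (0, 4))]]
= [[(7, (0, 4))]]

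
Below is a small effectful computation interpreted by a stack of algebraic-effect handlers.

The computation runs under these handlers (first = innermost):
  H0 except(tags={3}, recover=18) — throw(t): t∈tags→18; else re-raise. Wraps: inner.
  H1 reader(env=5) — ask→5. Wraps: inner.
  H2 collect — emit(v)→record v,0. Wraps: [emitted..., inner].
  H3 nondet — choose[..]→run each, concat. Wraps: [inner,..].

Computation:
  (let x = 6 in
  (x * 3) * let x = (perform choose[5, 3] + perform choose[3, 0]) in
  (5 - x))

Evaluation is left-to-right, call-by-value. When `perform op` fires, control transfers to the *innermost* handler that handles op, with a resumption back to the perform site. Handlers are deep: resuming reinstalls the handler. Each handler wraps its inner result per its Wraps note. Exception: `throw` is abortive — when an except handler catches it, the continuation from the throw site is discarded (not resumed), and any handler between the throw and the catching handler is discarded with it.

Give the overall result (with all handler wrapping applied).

Working:
choose[5, 3] @ H3
  branch[0] choose=5:
    choose[3, 0] @ H3
      branch[0] choose=3:
        H0 returns -54
        H1 returns -54
        H2 returns [-54]
        H3 returns [[-54]]
      branch[1] choose=0:
        H0 returns 0
        H1 returns 0
        H2 returns [0]
        H3 returns [[0]]
  branch[1] choose=3:
    choose[3, 0] @ H3
      branch[0] choose=3:
        H0 returns -18
        H1 returns -18
        H2 returns [-18]
        H3 returns [[-18]]
      branch[1] choose=0:
        H0 returns 36
        H1 returns 36
        H2 returns [36]
        H3 returns [[36]]
= [[-54], [0], [-18], [36]]

Answer: [[-54], [0], [-18], [36]]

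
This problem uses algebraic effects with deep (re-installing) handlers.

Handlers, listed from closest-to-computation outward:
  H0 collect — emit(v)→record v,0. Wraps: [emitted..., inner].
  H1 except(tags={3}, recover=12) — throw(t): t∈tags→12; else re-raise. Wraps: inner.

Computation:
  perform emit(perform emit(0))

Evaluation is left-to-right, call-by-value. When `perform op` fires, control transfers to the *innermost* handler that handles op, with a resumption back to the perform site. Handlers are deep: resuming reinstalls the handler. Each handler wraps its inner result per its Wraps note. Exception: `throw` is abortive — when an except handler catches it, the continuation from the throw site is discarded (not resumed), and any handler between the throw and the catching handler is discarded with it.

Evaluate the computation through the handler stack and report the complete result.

Answer: [0, 0, 0]

Evaluation trace:
emit(0) @ H0 ⇒ out+=0
emit(0) @ H0 ⇒ out+=0
H0 returns [0, 0, 0]
H1 returns [0, 0, 0]
= [0, 0, 0]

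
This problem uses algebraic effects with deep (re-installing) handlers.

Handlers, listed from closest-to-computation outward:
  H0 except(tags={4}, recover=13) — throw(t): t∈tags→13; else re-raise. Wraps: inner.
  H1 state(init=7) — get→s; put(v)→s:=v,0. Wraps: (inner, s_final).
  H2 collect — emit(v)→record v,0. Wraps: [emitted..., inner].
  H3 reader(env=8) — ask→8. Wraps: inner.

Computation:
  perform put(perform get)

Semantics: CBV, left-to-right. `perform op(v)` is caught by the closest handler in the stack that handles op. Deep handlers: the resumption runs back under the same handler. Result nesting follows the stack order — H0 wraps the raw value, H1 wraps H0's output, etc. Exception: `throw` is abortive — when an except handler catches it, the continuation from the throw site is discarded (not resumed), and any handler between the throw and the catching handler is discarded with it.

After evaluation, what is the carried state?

Answer: 7

Working:
get @ H1 ⇒ 7
put(7) @ H1 ⇒ s:=7
H0 returns 0
H1 returns (0, 7)
H2 returns [(0, 7)]
H3 returns [(0, 7)]
= [(0, 7)]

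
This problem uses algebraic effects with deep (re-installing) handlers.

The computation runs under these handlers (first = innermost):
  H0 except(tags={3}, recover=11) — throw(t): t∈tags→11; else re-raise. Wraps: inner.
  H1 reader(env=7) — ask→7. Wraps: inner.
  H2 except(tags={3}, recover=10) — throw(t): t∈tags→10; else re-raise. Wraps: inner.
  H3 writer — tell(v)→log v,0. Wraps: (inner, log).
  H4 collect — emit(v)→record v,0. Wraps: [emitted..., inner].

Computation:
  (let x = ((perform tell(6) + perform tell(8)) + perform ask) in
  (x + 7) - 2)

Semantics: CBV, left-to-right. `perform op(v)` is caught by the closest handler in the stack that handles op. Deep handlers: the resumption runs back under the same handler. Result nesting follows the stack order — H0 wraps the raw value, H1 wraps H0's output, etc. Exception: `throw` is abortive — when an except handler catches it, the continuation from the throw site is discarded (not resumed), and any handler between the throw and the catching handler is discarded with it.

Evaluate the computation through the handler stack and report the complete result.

Answer: [(12, (6, 8))]

Working:
tell(6) @ H3 ⇒ log+=6
tell(8) @ H3 ⇒ log+=8
ask @ H1 ⇒ 7
H0 returns 12
H1 returns 12
H2 returns 12
H3 returns (12, (6, 8))
H4 returns [(12, (6, 8))]
= [(12, (6, 8))]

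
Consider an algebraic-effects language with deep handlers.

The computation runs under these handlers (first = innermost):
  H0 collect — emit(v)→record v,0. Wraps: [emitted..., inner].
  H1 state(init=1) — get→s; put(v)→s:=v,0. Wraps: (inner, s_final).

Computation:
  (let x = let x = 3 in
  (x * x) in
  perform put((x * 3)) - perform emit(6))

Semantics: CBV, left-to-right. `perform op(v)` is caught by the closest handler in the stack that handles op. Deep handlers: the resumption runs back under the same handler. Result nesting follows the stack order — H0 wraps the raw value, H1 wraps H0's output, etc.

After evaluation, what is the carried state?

Step-by-step:
put(27) @ H1 ⇒ s:=27
emit(6) @ H0 ⇒ out+=6
H0 returns [6, 0]
H1 returns ([6, 0], 27)
= ([6, 0], 27)

Answer: 27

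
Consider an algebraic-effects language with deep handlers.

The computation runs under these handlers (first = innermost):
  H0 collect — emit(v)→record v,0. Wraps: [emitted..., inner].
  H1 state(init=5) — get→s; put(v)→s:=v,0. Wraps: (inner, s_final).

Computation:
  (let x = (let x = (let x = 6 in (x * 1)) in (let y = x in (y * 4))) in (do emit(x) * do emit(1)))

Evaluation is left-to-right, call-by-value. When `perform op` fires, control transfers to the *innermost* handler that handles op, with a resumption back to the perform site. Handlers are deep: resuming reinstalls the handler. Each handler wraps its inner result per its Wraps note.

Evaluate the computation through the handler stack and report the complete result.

Working:
emit(24) @ H0 ⇒ out+=24
emit(1) @ H0 ⇒ out+=1
H0 returns [24, 1, 0]
H1 returns ([24, 1, 0], 5)
= ([24, 1, 0], 5)

Answer: ([24, 1, 0], 5)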